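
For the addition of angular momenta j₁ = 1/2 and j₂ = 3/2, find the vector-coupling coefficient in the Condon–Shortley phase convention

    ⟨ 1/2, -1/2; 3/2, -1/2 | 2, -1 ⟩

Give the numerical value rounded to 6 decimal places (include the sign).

+√(3/4) ≈ +0.866025

j₁+j₂−J=0  J+j₁−j₂=1  J−j₁+j₂=3  j₁+j₂+J+1=5
(j₁±m₁, j₂±m₂, J±M) = (0,1,1,2,1,3)
P² = 3
sum k=0..0:
  [0] +1/2 = 1/2
S = 1/2
C² = P²·S² = 3/4 ; C = +0.866025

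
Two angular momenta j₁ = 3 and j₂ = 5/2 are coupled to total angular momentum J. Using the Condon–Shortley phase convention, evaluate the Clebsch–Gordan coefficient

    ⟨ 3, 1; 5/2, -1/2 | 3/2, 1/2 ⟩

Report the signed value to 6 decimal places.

−√(1/105) ≈ -0.097590

j₁+j₂−J=4  J+j₁−j₂=2  J−j₁+j₂=1  j₁+j₂+J+1=8
(j₁±m₁, j₂±m₂, J±M) = (4,2,2,3,2,1)
P² = 192/35
sum k=1..2:
  [1] −1/6 = -1/6
  [2] +1/8 = 1/8
S = -1/24
C² = P²·S² = 1/105 ; C = -0.097590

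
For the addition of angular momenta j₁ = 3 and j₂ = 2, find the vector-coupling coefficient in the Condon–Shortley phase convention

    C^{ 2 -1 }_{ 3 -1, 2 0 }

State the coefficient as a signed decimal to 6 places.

+0.377964  (= +√(1/7))

j₁+j₂−J=3  J+j₁−j₂=3  J−j₁+j₂=1  j₁+j₂+J+1=8
(j₁±m₁, j₂±m₂, J±M) = (2,4,2,2,1,3)
P² = 36/7
sum k=1..2:
  [1] −1/12 = -1/12
  [2] +1/4 = 1/4
S = 1/6
C² = P²·S² = 1/7 ; C = +0.377964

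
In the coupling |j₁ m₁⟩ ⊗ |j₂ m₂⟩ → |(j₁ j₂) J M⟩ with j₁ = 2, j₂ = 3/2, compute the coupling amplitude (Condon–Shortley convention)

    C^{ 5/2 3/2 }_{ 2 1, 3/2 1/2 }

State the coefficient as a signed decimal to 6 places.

+0.169031  (= +√(1/35))

triangle: 1!×3!×2!/7! = 12/5040
(j±m)!: 3!×1!×2!×1!×4!×1! = 288
prefactor² = (2J+1)×Δ×N² = 144/35
  k=0: +1/(0!×1!×1!×2!×2!×0!) = 1/4
  k=1: −1/(1!×0!×0!×1!×3!×1!) = -1/6
Σ = 1/12  ⇒  CG² = 144/35×1/12² = 1/35
CG = +√(1/35) = +0.169031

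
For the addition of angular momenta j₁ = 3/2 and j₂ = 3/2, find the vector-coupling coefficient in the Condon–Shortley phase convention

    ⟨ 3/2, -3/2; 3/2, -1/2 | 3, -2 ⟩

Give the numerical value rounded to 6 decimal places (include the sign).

triangle: 0!*3!*3!/7! = 36/5040
(j±m)!: 0!*3!*1!*2!*1!*5! = 1440
prefactor² = (2J+1)*Δ*N² = 72
  k=0: +1/(0!*0!*3!*1!*0!*2!) = 1/12
Σ = 1/12  ⇒  CG² = 72*1/12² = 1/2
CG = +√(1/2) = +0.707107

+0.707107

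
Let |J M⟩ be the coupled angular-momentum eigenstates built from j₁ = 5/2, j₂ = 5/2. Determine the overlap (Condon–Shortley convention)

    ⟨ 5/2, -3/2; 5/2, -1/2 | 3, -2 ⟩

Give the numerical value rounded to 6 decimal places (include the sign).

triangle: 2!×3!×3!/9! = 72/362880
(j±m)!: 1!×4!×2!×3!×1!×5! = 34560
prefactor² = (2J+1)×Δ×N² = 48
  k=1: −1/(1!×1!×3!×1!×0!×2!) = -1/12
  k=2: +1/(2!×0!×2!×0!×1!×3!) = 1/24
Σ = -1/24  ⇒  CG² = 48×(-1/24)² = 1/12
CG = −√(1/12) = -0.288675

−√(1/12) ≈ -0.288675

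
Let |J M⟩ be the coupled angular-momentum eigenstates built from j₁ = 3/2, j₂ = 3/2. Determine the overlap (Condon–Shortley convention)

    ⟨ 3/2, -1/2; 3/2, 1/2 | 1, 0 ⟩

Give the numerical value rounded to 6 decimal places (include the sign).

-0.223607

√[3·2!1!1!/5! · 1!2!2!1!1!1!] = √(1/5)
  +(−1)^1/∏(1,1,1,1,0,0)! = -1  (running -1)
  +(−1)^2/∏(2,0,0,0,1,1)! = 1/2  (running -1/2)
⟨..|..⟩ = √(1/5)·(-1/2) = -0.223607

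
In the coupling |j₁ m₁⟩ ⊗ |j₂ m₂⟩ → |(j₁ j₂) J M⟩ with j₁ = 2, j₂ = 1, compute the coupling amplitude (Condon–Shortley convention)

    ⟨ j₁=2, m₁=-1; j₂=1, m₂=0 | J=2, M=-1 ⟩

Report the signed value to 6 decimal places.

-0.408248

j₁+j₂−J=1  J+j₁−j₂=3  J−j₁+j₂=1  j₁+j₂+J+1=6
(j₁±m₁, j₂±m₂, J±M) = (1,3,1,1,1,3)
P² = 3/2
sum k=0..1:
  [0] +1/6 = 1/6
  [1] −1/2 = -1/2
S = -1/3
C² = P²·S² = 1/6 ; C = -0.408248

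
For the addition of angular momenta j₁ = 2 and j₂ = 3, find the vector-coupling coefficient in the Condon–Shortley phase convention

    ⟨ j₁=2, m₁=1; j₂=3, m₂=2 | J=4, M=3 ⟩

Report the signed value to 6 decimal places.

triangle: 1!*3!*5!/10! = 720/3628800
(j±m)!: 3!*1!*5!*1!*7!*1! = 3628800
prefactor² = (2J+1)*Δ*N² = 6480
  k=0: +1/(0!*1!*1!*5!*2!*0!) = 1/240
  k=1: −1/(1!*0!*0!*4!*3!*1!) = -1/144
Σ = -1/360  ⇒  CG² = 6480*(-1/360)² = 1/20
CG = −√(1/20) = -0.223607

−√(1/20) = -0.223607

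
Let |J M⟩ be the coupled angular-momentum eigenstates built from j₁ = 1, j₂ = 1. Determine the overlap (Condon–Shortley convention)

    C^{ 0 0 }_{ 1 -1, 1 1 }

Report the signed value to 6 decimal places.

+√(1/3) ≈ +0.577350

triangle: 2!×0!×0!/3! = 2/6
(j±m)!: 0!×2!×2!×0!×0!×0! = 4
prefactor² = (2J+1)×Δ×N² = 4/3
  k=2: +1/(2!×0!×0!×0!×0!×0!) = 1/2
Σ = 1/2  ⇒  CG² = 4/3×1/2² = 1/3
CG = +√(1/3) = +0.577350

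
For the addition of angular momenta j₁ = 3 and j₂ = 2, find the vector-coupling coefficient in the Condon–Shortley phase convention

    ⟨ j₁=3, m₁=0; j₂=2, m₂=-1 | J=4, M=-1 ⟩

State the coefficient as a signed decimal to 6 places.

j₁+j₂−J=1  J+j₁−j₂=5  J−j₁+j₂=3  j₁+j₂+J+1=10
(j₁±m₁, j₂±m₂, J±M) = (3,3,1,3,3,5)
P² = 1944/7
sum k=0..1:
  [0] +1/24 = 1/24
  [1] −1/72 = -1/72
S = 1/36
C² = P²·S² = 3/14 ; C = +0.462910

+√(3/14) ≈ +0.462910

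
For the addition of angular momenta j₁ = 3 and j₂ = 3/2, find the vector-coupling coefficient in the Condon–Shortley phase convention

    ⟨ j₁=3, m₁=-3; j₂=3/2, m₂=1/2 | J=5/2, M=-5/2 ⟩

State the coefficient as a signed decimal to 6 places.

+0.731925

triangle: 2!·4!·1!/8! = 48/40320
(j±m)!: 0!·6!·2!·1!·0!·5! = 172800
prefactor² = (2J+1)·Δ·N² = 8640/7
  k=2: +1/(2!·0!·4!·0!·0!·1!) = 1/48
Σ = 1/48  ⇒  CG² = 8640/7·1/48² = 15/28
CG = +√(15/28) = +0.731925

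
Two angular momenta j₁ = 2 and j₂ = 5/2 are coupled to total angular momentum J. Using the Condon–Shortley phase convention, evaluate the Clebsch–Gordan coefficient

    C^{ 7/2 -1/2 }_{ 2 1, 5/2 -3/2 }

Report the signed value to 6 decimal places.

triangle: 1!·3!·4!/9! = 144/362880
(j±m)!: 3!·1!·1!·4!·3!·4! = 20736
prefactor² = (2J+1)·Δ·N² = 2304/35
  k=0: +1/(0!·1!·1!·1!·2!·3!) = 1/12
  k=1: −1/(1!·0!·0!·0!·3!·4!) = -1/144
Σ = 11/144  ⇒  CG² = 2304/35·11/144² = 121/315
CG = +√(121/315) = +0.619780

+0.619780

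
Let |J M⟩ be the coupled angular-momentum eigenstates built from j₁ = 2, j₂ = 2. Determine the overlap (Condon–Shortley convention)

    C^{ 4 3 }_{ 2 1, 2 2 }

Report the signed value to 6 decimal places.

+√(1/2) = +0.707107

j₁+j₂−J=0  J+j₁−j₂=4  J−j₁+j₂=4  j₁+j₂+J+1=9
(j₁±m₁, j₂±m₂, J±M) = (3,1,4,0,7,1)
P² = 10368
sum k=0..0:
  [0] +1/144 = 1/144
S = 1/144
C² = P²·S² = 1/2 ; C = +0.707107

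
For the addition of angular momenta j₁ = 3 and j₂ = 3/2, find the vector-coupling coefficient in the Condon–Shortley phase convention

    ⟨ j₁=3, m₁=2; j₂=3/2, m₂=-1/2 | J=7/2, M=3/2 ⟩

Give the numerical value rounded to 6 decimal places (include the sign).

+0.654654  (= +√(3/7))

√[8·1!5!2!/9! · 5!1!1!2!5!2!] = √(6400/21)
  +(−1)^0/∏(0,1,1,1,4,1)! = 1/24  (running 1/24)
  +(−1)^1/∏(1,0,0,0,5,2)! = -1/240  (running 3/80)
⟨..|..⟩ = √(6400/21)·(3/80) = +0.654654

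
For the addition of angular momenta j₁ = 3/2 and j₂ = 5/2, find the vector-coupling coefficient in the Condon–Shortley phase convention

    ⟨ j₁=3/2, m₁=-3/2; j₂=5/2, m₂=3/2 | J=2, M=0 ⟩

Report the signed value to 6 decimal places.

+√(3/7) = +0.654654

triangle: 2!×1!×3!/7! = 12/5040
(j±m)!: 0!×3!×4!×1!×2!×2! = 576
prefactor² = (2J+1)×Δ×N² = 48/7
  k=2: +1/(2!×0!×1!×2!×0!×1!) = 1/4
Σ = 1/4  ⇒  CG² = 48/7×1/4² = 3/7
CG = +√(3/7) = +0.654654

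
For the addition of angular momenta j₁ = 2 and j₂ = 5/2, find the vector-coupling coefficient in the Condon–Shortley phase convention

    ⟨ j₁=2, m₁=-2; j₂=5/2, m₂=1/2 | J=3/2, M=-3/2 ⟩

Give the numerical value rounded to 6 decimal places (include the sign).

j₁+j₂−J=3  J+j₁−j₂=1  J−j₁+j₂=2  j₁+j₂+J+1=7
(j₁±m₁, j₂±m₂, J±M) = (0,4,3,2,0,3)
P² = 576/35
sum k=3..3:
  [3] −1/12 = -1/12
S = -1/12
C² = P²·S² = 4/35 ; C = -0.338062

−√(4/35) ≈ -0.338062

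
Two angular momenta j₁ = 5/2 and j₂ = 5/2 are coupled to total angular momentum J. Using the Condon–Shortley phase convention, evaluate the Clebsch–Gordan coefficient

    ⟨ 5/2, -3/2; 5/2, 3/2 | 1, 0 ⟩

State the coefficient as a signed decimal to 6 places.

√[3·4!1!1!/7! · 1!4!4!1!1!1!] = √(288/35)
  +(−1)^3/∏(3,1,1,1,0,0)! = -1/6  (running -1/6)
  +(−1)^4/∏(4,0,0,0,1,1)! = 1/24  (running -1/8)
⟨..|..⟩ = √(288/35)·(-1/8) = -0.358569

−√(9/70) ≈ -0.358569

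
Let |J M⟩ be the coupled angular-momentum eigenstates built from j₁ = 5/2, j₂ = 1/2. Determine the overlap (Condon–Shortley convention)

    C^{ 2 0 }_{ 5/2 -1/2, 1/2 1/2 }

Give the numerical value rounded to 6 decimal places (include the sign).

−√(1/2) ≈ -0.707107

√[5·1!4!0!/6! · 2!3!1!0!2!2!] = √(8)
  +(−1)^1/∏(1,0,2,0,2,0)! = -1/4  (running -1/4)
⟨..|..⟩ = √(8)·(-1/4) = -0.707107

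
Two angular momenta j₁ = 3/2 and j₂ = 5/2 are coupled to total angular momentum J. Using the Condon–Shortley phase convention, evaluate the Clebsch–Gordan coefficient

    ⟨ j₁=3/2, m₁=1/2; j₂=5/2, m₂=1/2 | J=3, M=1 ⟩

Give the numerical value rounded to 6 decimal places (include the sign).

+0.129099

triangle: 1!*2!*4!/8! = 48/40320
(j±m)!: 2!*1!*3!*2!*4!*2! = 1152
prefactor² = (2J+1)*Δ*N² = 48/5
  k=0: +1/(0!*1!*1!*3!*1!*1!) = 1/6
  k=1: −1/(1!*0!*0!*2!*2!*2!) = -1/8
Σ = 1/24  ⇒  CG² = 48/5*1/24² = 1/60
CG = +√(1/60) = +0.129099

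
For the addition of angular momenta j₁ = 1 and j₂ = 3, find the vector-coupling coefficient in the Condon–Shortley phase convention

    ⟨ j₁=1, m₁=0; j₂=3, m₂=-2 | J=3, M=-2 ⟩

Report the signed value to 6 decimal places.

+0.577350  (= +√(1/3))

√[7·1!1!5!/8! · 1!1!1!5!1!5!] = √(300)
  +(−1)^0/∏(0,1,1,1,0,4)! = 1/24  (running 1/24)
  +(−1)^1/∏(1,0,0,0,1,5)! = -1/120  (running 1/30)
⟨..|..⟩ = √(300)·(1/30) = +0.577350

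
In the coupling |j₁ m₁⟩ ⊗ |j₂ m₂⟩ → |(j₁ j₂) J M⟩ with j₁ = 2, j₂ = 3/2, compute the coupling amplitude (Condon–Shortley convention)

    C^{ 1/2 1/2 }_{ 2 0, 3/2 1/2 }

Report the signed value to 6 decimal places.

+√(1/5) = +0.447214

√[2·3!1!0!/5! · 2!2!2!1!1!0!] = √(4/5)
  +(−1)^2/∏(2,1,0,0,1,0)! = 1/2  (running 1/2)
⟨..|..⟩ = √(4/5)·(1/2) = +0.447214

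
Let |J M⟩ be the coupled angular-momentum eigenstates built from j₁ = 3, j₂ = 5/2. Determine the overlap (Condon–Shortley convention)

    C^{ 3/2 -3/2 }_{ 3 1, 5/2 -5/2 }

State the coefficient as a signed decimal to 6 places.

triangle: 4!·2!·1!/8! = 48/40320
(j±m)!: 4!·2!·0!·5!·0!·3! = 34560
prefactor² = (2J+1)·Δ·N² = 1152/7
  k=0: +1/(0!·4!·2!·0!·0!·1!) = 1/48
Σ = 1/48  ⇒  CG² = 1152/7·1/48² = 1/14
CG = +√(1/14) = +0.267261

+√(1/14) = +0.267261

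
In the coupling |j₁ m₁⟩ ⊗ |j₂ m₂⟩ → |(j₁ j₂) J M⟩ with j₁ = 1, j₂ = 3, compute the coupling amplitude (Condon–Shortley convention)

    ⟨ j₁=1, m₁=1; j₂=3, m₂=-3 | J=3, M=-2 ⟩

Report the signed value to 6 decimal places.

+0.500000

√[7·1!1!5!/8! · 2!0!0!6!1!5!] = √(3600)
  +(−1)^0/∏(0,1,0,0,1,5)! = 1/120  (running 1/120)
⟨..|..⟩ = √(3600)·(1/120) = +0.500000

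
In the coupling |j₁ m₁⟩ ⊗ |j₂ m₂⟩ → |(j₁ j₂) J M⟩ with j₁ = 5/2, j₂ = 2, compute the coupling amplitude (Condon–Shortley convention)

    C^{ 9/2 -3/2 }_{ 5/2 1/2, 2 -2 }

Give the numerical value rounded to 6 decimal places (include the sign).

+√(5/42) ≈ +0.345033

j₁+j₂−J=0  J+j₁−j₂=5  J−j₁+j₂=4  j₁+j₂+J+1=10
(j₁±m₁, j₂±m₂, J±M) = (3,2,0,4,3,6)
P² = 69120/7
sum k=0..0:
  [0] +1/288 = 1/288
S = 1/288
C² = P²·S² = 5/42 ; C = +0.345033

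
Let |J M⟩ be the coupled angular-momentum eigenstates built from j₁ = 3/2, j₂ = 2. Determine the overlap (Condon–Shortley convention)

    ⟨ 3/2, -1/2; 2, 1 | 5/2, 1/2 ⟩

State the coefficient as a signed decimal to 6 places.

−√(5/14) = -0.597614

√[6·1!2!3!/7! · 1!2!3!1!3!2!] = √(72/35)
  +(−1)^0/∏(0,1,2,3,0,0)! = 1/12  (running 1/12)
  +(−1)^1/∏(1,0,1,2,1,1)! = -1/2  (running -5/12)
⟨..|..⟩ = √(72/35)·(-5/12) = -0.597614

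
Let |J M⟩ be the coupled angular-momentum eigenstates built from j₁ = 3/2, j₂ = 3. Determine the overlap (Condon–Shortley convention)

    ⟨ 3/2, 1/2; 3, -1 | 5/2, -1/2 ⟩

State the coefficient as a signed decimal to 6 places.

√[6·2!1!4!/8! · 2!1!2!4!2!3!] = √(288/35)
  +(−1)^0/∏(0,2,1,2,0,2)! = 1/8  (running 1/8)
  +(−1)^1/∏(1,1,0,1,1,3)! = -1/6  (running -1/24)
⟨..|..⟩ = √(288/35)·(-1/24) = -0.119523

-0.119523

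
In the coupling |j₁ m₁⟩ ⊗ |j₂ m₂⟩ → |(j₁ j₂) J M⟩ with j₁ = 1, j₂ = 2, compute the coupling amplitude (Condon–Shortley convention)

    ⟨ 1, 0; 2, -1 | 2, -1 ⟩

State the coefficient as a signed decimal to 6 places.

+√(1/6) ≈ +0.408248

triangle: 1!*1!*3!/6! = 6/720
(j±m)!: 1!*1!*1!*3!*1!*3! = 36
prefactor² = (2J+1)*Δ*N² = 3/2
  k=0: +1/(0!*1!*1!*1!*0!*2!) = 1/2
  k=1: −1/(1!*0!*0!*0!*1!*3!) = -1/6
Σ = 1/3  ⇒  CG² = 3/2*1/3² = 1/6
CG = +√(1/6) = +0.408248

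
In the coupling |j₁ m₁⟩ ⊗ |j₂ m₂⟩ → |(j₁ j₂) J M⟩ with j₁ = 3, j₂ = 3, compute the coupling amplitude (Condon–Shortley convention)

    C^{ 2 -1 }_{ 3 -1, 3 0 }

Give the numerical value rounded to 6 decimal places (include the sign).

+0.154303  (= +√(1/42))

j₁+j₂−J=4  J+j₁−j₂=2  J−j₁+j₂=2  j₁+j₂+J+1=9
(j₁±m₁, j₂±m₂, J±M) = (2,4,3,3,1,3)
P² = 96/7
sum k=2..3:
  [2] +1/8 = 1/8
  [3] −1/12 = -1/12
S = 1/24
C² = P²·S² = 1/42 ; C = +0.154303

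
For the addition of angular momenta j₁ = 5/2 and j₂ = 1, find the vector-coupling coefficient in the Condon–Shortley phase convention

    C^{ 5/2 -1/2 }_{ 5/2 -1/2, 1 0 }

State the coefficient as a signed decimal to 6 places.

−√(1/35) = -0.169031

triangle: 1!×4!×1!/7! = 24/5040
(j±m)!: 2!×3!×1!×1!×2!×3! = 144
prefactor² = (2J+1)×Δ×N² = 144/35
  k=0: +1/(0!×1!×3!×1!×1!×0!) = 1/6
  k=1: −1/(1!×0!×2!×0!×2!×1!) = -1/4
Σ = -1/12  ⇒  CG² = 144/35×(-1/12)² = 1/35
CG = −√(1/35) = -0.169031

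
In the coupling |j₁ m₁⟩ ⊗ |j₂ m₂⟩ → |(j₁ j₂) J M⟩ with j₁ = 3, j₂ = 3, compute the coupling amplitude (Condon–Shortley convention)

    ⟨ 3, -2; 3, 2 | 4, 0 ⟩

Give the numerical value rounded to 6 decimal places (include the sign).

+0.564076

triangle: 2!*4!*4!/11! = 1152/39916800
(j±m)!: 1!*5!*5!*1!*4!*4! = 8294400
prefactor² = (2J+1)*Δ*N² = 165888/77
  k=1: −1/(1!*1!*4!*4!*0!*0!) = -1/576
  k=2: +1/(2!*0!*3!*3!*1!*1!) = 1/72
Σ = 7/576  ⇒  CG² = 165888/77*7/576² = 7/22
CG = +√(7/22) = +0.564076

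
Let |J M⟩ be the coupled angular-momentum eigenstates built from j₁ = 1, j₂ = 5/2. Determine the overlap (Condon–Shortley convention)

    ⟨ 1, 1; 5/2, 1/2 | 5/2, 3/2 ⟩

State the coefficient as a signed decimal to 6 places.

j₁+j₂−J=1  J+j₁−j₂=1  J−j₁+j₂=4  j₁+j₂+J+1=7
(j₁±m₁, j₂±m₂, J±M) = (2,0,3,2,4,1)
P² = 576/35
sum k=0..0:
  [0] +1/6 = 1/6
S = 1/6
C² = P²·S² = 16/35 ; C = +0.676123

+√(16/35) = +0.676123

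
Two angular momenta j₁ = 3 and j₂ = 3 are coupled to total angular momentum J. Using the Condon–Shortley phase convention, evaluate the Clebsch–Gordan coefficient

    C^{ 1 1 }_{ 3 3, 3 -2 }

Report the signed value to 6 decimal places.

√[3·5!1!1!/8! · 6!0!1!5!2!0!] = √(10800/7)
  +(−1)^0/∏(0,5,0,1,1,0)! = 1/120  (running 1/120)
⟨..|..⟩ = √(10800/7)·(1/120) = +0.327327

+√(3/28) ≈ +0.327327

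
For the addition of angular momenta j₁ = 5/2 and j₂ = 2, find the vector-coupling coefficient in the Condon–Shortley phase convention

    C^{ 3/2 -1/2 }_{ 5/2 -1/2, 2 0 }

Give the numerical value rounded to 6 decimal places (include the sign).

j₁+j₂−J=3  J+j₁−j₂=2  J−j₁+j₂=1  j₁+j₂+J+1=7
(j₁±m₁, j₂±m₂, J±M) = (2,3,2,2,1,2)
P² = 32/35
sum k=1..2:
  [1] −1/4 = -1/4
  [2] +1/2 = 1/2
S = 1/4
C² = P²·S² = 2/35 ; C = +0.239046

+0.239046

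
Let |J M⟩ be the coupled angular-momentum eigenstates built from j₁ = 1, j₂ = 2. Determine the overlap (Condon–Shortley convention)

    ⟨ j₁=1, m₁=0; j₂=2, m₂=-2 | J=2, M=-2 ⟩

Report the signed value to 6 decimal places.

+√(2/3) = +0.816497

triangle: 1!·1!·3!/6! = 6/720
(j±m)!: 1!·1!·0!·4!·0!·4! = 576
prefactor² = (2J+1)·Δ·N² = 24
  k=0: +1/(0!·1!·1!·0!·0!·3!) = 1/6
Σ = 1/6  ⇒  CG² = 24·1/6² = 2/3
CG = +√(2/3) = +0.816497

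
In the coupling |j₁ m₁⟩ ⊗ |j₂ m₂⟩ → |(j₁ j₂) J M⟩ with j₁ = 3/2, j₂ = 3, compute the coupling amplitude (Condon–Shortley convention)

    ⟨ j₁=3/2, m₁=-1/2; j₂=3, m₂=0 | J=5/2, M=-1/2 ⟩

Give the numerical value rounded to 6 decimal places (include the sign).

-0.414039

√[6·2!1!4!/8! · 1!2!3!3!2!3!] = √(216/35)
  +(−1)^1/∏(1,1,1,2,0,2)! = -1/4  (running -1/4)
  +(−1)^2/∏(2,0,0,1,1,3)! = 1/12  (running -1/6)
⟨..|..⟩ = √(216/35)·(-1/6) = -0.414039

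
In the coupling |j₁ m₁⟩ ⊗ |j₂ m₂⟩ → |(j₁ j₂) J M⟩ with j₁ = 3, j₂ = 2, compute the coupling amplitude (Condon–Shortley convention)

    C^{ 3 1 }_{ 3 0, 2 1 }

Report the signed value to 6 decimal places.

-0.182574  (= −√(1/30))

triangle: 2!*4!*2!/9! = 96/362880
(j±m)!: 3!*3!*3!*1!*4!*2! = 10368
prefactor² = (2J+1)*Δ*N² = 96/5
  k=1: −1/(1!*1!*2!*2!*2!*0!) = -1/8
  k=2: +1/(2!*0!*1!*1!*3!*1!) = 1/12
Σ = -1/24  ⇒  CG² = 96/5*(-1/24)² = 1/30
CG = −√(1/30) = -0.182574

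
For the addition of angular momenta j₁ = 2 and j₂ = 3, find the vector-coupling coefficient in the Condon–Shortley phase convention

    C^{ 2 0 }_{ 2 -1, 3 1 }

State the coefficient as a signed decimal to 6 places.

j₁+j₂−J=3  J+j₁−j₂=1  J−j₁+j₂=3  j₁+j₂+J+1=8
(j₁±m₁, j₂±m₂, J±M) = (1,3,4,2,2,2)
P² = 36/7
sum k=2..3:
  [2] +1/4 = 1/4
  [3] −1/12 = -1/12
S = 1/6
C² = P²·S² = 1/7 ; C = +0.377964

+0.377964  (= +√(1/7))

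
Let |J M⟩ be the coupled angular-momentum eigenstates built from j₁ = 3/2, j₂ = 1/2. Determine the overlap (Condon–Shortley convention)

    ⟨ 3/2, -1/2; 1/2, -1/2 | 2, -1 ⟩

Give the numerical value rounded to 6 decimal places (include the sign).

+0.866025

triangle: 0!*3!*1!/5! = 6/120
(j±m)!: 1!*2!*0!*1!*1!*3! = 12
prefactor² = (2J+1)*Δ*N² = 3
  k=0: +1/(0!*0!*2!*0!*1!*1!) = 1/2
Σ = 1/2  ⇒  CG² = 3*1/2² = 3/4
CG = +√(3/4) = +0.866025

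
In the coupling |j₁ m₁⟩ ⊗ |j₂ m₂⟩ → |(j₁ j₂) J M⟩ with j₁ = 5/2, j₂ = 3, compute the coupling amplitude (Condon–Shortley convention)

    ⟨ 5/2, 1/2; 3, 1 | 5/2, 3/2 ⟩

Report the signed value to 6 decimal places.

triangle: 3!×2!×3!/9! = 72/362880
(j±m)!: 3!×2!×4!×2!×4!×1! = 13824
prefactor² = (2J+1)×Δ×N² = 576/35
  k=1: −1/(1!×2!×1!×3!×1!×0!) = -1/12
  k=2: +1/(2!×1!×0!×2!×2!×1!) = 1/8
Σ = 1/24  ⇒  CG² = 576/35×1/24² = 1/35
CG = +√(1/35) = +0.169031

+0.169031  (= +√(1/35))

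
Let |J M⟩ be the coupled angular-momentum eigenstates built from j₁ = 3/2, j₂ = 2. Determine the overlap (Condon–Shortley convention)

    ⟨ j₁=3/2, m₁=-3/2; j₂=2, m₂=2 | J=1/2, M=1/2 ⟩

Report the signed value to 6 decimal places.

−√(2/5) ≈ -0.632456

√[2·3!0!1!/5! · 0!3!4!0!1!0!] = √(72/5)
  +(−1)^3/∏(3,0,0,1,0,0)! = -1/6  (running -1/6)
⟨..|..⟩ = √(72/5)·(-1/6) = -0.632456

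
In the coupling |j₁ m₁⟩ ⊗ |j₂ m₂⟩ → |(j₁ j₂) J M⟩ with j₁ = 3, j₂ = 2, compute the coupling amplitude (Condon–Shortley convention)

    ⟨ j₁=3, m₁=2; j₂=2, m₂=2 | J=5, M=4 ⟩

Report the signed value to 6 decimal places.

+√(3/5) = +0.774597

√[11·0!6!4!/11! · 5!1!4!0!9!1!] = √(4976640)
  +(−1)^0/∏(0,0,1,4,5,0)! = 1/2880  (running 1/2880)
⟨..|..⟩ = √(4976640)·(1/2880) = +0.774597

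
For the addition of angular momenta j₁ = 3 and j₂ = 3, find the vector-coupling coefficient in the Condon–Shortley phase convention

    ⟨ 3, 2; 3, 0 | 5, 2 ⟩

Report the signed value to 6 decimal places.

+0.577350

√[11·1!5!5!/12! · 5!1!3!3!7!3!] = √(43200)
  +(−1)^0/∏(0,1,1,3,4,2)! = 1/288  (running 1/288)
  +(−1)^1/∏(1,0,0,2,5,3)! = -1/1440  (running 1/360)
⟨..|..⟩ = √(43200)·(1/360) = +0.577350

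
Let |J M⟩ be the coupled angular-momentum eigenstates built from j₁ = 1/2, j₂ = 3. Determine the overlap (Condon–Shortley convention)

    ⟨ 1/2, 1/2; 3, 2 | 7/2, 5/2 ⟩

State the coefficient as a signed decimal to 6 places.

+0.925820  (= +√(6/7))

triangle: 0!·1!·6!/8! = 720/40320
(j±m)!: 1!·0!·5!·1!·6!·1! = 86400
prefactor² = (2J+1)·Δ·N² = 86400/7
  k=0: +1/(0!·0!·0!·5!·1!·1!) = 1/120
Σ = 1/120  ⇒  CG² = 86400/7·1/120² = 6/7
CG = +√(6/7) = +0.925820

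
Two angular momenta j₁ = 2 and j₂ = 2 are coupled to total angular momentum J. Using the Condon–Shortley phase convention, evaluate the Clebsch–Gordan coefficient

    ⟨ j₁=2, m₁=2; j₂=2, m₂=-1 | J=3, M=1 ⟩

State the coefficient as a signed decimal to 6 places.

+0.547723  (= +√(3/10))

triangle: 1!*3!*3!/8! = 36/40320
(j±m)!: 4!*0!*1!*3!*4!*2! = 6912
prefactor² = (2J+1)*Δ*N² = 216/5
  k=0: +1/(0!*1!*0!*1!*3!*2!) = 1/12
Σ = 1/12  ⇒  CG² = 216/5*1/12² = 3/10
CG = +√(3/10) = +0.547723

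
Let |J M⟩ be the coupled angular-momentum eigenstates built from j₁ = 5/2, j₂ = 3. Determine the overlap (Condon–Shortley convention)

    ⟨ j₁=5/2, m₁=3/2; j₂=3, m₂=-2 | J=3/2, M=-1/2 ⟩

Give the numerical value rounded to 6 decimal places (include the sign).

−√(1/21) = -0.218218

j₁+j₂−J=4  J+j₁−j₂=1  J−j₁+j₂=2  j₁+j₂+J+1=8
(j₁±m₁, j₂±m₂, J±M) = (4,1,1,5,1,2)
P² = 192/7
sum k=0..1:
  [0] +1/24 = 1/24
  [1] −1/12 = -1/12
S = -1/24
C² = P²·S² = 1/21 ; C = -0.218218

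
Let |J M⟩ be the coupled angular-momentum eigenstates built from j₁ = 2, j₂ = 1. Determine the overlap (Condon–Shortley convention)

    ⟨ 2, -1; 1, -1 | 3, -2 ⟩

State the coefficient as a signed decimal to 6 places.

triangle: 0!·4!·2!/7! = 48/5040
(j±m)!: 1!·3!·0!·2!·1!·5! = 1440
prefactor² = (2J+1)·Δ·N² = 96
  k=0: +1/(0!·0!·3!·0!·1!·2!) = 1/12
Σ = 1/12  ⇒  CG² = 96·1/12² = 2/3
CG = +√(2/3) = +0.816497

+0.816497  (= +√(2/3))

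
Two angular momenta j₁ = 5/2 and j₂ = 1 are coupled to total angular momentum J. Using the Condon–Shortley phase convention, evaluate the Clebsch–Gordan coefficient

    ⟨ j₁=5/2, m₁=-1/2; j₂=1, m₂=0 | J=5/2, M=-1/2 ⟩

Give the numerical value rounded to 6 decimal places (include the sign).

-0.169031

√[6·1!4!1!/7! · 2!3!1!1!2!3!] = √(144/35)
  +(−1)^0/∏(0,1,3,1,1,0)! = 1/6  (running 1/6)
  +(−1)^1/∏(1,0,2,0,2,1)! = -1/4  (running -1/12)
⟨..|..⟩ = √(144/35)·(-1/12) = -0.169031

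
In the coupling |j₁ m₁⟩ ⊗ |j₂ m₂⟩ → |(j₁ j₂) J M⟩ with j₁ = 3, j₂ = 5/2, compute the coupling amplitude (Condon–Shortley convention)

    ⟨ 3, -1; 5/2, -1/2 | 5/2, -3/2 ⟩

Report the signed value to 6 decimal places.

+0.169031

j₁+j₂−J=3  J+j₁−j₂=3  J−j₁+j₂=2  j₁+j₂+J+1=9
(j₁±m₁, j₂±m₂, J±M) = (2,4,2,3,1,4)
P² = 576/35
sum k=1..2:
  [1] −1/12 = -1/12
  [2] +1/8 = 1/8
S = 1/24
C² = P²·S² = 1/35 ; C = +0.169031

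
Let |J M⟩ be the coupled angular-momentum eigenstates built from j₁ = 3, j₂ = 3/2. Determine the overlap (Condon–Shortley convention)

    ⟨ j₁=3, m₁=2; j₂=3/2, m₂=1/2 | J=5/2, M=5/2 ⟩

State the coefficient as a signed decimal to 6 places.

triangle: 2!×4!×1!/8! = 48/40320
(j±m)!: 5!×1!×2!×1!×5!×0! = 28800
prefactor² = (2J+1)×Δ×N² = 1440/7
  k=1: −1/(1!×1!×0!×1!×4!×0!) = -1/24
Σ = -1/24  ⇒  CG² = 1440/7×(-1/24)² = 5/14
CG = −√(5/14) = -0.597614

-0.597614  (= −√(5/14))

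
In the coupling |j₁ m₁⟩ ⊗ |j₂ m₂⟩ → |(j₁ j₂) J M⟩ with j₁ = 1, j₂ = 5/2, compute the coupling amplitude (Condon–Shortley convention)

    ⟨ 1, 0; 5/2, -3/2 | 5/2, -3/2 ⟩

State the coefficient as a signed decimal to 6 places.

+0.507093

triangle: 1!×1!×4!/7! = 24/5040
(j±m)!: 1!×1!×1!×4!×1!×4! = 576
prefactor² = (2J+1)×Δ×N² = 576/35
  k=0: +1/(0!×1!×1!×1!×0!×3!) = 1/6
  k=1: −1/(1!×0!×0!×0!×1!×4!) = -1/24
Σ = 1/8  ⇒  CG² = 576/35×1/8² = 9/35
CG = +√(9/35) = +0.507093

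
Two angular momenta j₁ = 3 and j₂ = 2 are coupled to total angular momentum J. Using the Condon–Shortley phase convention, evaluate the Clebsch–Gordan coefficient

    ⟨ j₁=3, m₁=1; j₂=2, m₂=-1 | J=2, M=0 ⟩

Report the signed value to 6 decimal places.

-0.377964  (= −√(1/7))

triangle: 3!·3!·1!/8! = 36/40320
(j±m)!: 4!·2!·1!·3!·2!·2! = 1152
prefactor² = (2J+1)·Δ·N² = 36/7
  k=0: +1/(0!·3!·2!·1!·1!·0!) = 1/12
  k=1: −1/(1!·2!·1!·0!·2!·1!) = -1/4
Σ = -1/6  ⇒  CG² = 36/7·(-1/6)² = 1/7
CG = −√(1/7) = -0.377964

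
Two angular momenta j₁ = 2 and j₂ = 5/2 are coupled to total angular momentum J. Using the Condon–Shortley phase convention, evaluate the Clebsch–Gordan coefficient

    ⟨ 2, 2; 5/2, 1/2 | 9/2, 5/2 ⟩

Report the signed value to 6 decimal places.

+√(5/18) ≈ +0.527046

√[10·0!4!5!/10! · 4!0!3!2!7!2!] = √(23040)
  +(−1)^0/∏(0,0,0,3,4,2)! = 1/288  (running 1/288)
⟨..|..⟩ = √(23040)·(1/288) = +0.527046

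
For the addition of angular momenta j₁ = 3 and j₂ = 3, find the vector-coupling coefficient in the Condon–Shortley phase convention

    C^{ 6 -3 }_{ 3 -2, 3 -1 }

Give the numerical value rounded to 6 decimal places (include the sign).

j₁+j₂−J=0  J+j₁−j₂=6  J−j₁+j₂=6  j₁+j₂+J+1=13
(j₁±m₁, j₂±m₂, J±M) = (1,5,2,4,3,9)
P² = 149299200/11
sum k=0..0:
  [0] +1/5760 = 1/5760
S = 1/5760
C² = P²·S² = 9/22 ; C = +0.639602

+√(9/22) = +0.639602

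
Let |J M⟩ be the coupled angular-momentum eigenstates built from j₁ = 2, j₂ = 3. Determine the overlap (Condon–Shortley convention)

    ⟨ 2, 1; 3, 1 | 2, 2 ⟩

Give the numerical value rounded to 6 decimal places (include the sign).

triangle: 3!×1!×3!/8! = 36/40320
(j±m)!: 3!×1!×4!×2!×4!×0! = 6912
prefactor² = (2J+1)×Δ×N² = 216/7
  k=1: −1/(1!×2!×0!×3!×1!×0!) = -1/12
Σ = -1/12  ⇒  CG² = 216/7×(-1/12)² = 3/14
CG = −√(3/14) = -0.462910

−√(3/14) ≈ -0.462910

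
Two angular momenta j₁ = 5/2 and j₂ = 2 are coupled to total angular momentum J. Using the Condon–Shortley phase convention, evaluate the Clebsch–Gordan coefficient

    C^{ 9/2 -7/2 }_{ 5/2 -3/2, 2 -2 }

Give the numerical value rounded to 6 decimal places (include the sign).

√[10·0!5!4!/10! · 1!4!0!4!1!8!] = √(184320)
  +(−1)^0/∏(0,0,4,0,1,4)! = 1/576  (running 1/576)
⟨..|..⟩ = √(184320)·(1/576) = +0.745356

+√(5/9) ≈ +0.745356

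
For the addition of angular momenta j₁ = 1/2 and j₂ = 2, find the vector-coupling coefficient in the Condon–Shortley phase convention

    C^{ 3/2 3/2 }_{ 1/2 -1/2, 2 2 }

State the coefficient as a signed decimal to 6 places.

−√(4/5) = -0.894427

triangle: 1!·0!·3!/5! = 6/120
(j±m)!: 0!·1!·4!·0!·3!·0! = 144
prefactor² = (2J+1)·Δ·N² = 144/5
  k=1: −1/(1!·0!·0!·3!·0!·0!) = -1/6
Σ = -1/6  ⇒  CG² = 144/5·(-1/6)² = 4/5
CG = −√(4/5) = -0.894427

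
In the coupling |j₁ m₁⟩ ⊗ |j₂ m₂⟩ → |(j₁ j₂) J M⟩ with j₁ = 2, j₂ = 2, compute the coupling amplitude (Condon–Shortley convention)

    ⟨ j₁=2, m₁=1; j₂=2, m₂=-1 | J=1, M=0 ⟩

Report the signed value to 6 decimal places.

-0.316228  (= −√(1/10))

√[3·3!1!1!/6! · 3!1!1!3!1!1!] = √(9/10)
  +(−1)^0/∏(0,3,1,1,0,0)! = 1/6  (running 1/6)
  +(−1)^1/∏(1,2,0,0,1,1)! = -1/2  (running -1/3)
⟨..|..⟩ = √(9/10)·(-1/3) = -0.316228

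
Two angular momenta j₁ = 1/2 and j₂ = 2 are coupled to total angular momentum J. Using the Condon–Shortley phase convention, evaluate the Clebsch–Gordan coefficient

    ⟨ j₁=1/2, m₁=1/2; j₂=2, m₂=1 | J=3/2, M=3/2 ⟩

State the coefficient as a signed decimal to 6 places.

j₁+j₂−J=1  J+j₁−j₂=0  J−j₁+j₂=3  j₁+j₂+J+1=5
(j₁±m₁, j₂±m₂, J±M) = (1,0,3,1,3,0)
P² = 36/5
sum k=0..0:
  [0] +1/6 = 1/6
S = 1/6
C² = P²·S² = 1/5 ; C = +0.447214

+√(1/5) = +0.447214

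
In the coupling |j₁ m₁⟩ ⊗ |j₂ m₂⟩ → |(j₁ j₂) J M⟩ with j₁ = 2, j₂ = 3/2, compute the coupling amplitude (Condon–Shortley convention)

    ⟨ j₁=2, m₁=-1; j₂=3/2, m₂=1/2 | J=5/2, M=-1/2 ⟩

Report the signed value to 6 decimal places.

j₁+j₂−J=1  J+j₁−j₂=3  J−j₁+j₂=2  j₁+j₂+J+1=7
(j₁±m₁, j₂±m₂, J±M) = (1,3,2,1,2,3)
P² = 72/35
sum k=0..1:
  [0] +1/12 = 1/12
  [1] −1/2 = -1/2
S = -5/12
C² = P²·S² = 5/14 ; C = -0.597614

−√(5/14) ≈ -0.597614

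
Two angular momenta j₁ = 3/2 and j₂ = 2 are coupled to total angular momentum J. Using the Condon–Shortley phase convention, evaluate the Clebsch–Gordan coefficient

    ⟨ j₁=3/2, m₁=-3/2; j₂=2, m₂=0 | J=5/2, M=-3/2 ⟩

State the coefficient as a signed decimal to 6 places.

j₁+j₂−J=1  J+j₁−j₂=2  J−j₁+j₂=3  j₁+j₂+J+1=7
(j₁±m₁, j₂±m₂, J±M) = (0,3,2,2,1,4)
P² = 288/35
sum k=1..1:
  [1] −1/4 = -1/4
S = -1/4
C² = P²·S² = 18/35 ; C = -0.717137

-0.717137  (= −√(18/35))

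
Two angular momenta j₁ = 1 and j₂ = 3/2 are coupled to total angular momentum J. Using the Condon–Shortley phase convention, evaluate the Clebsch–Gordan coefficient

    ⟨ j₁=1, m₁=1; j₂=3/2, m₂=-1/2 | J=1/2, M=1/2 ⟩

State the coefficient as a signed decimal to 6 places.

triangle: 2!·0!·1!/4! = 2/24
(j±m)!: 2!·0!·1!·2!·1!·0! = 4
prefactor² = (2J+1)·Δ·N² = 2/3
  k=0: +1/(0!·2!·0!·1!·0!·0!) = 1/2
Σ = 1/2  ⇒  CG² = 2/3·1/2² = 1/6
CG = +√(1/6) = +0.408248

+√(1/6) = +0.408248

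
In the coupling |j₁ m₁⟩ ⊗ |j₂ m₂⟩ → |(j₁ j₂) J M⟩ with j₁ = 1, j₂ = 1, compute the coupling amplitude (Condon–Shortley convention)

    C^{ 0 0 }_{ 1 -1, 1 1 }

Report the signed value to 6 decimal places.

√[1·2!0!0!/3! · 0!2!2!0!0!0!] = √(4/3)
  +(−1)^2/∏(2,0,0,0,0,0)! = 1/2  (running 1/2)
⟨..|..⟩ = √(4/3)·(1/2) = +0.577350

+√(1/3) ≈ +0.577350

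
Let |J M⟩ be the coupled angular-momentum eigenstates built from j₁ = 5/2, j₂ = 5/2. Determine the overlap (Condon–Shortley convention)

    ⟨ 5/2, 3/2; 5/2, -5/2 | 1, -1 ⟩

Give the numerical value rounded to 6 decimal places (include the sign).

+0.377964  (= +√(1/7))

√[3·4!1!1!/7! · 4!1!0!5!0!2!] = √(576/7)
  +(−1)^0/∏(0,4,1,0,0,1)! = 1/24  (running 1/24)
⟨..|..⟩ = √(576/7)·(1/24) = +0.377964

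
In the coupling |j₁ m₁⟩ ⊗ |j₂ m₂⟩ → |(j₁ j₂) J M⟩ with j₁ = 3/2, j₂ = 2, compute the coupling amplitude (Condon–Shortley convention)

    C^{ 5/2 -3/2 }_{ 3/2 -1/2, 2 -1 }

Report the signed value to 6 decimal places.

+√(1/35) = +0.169031

j₁+j₂−J=1  J+j₁−j₂=2  J−j₁+j₂=3  j₁+j₂+J+1=7
(j₁±m₁, j₂±m₂, J±M) = (1,2,1,3,1,4)
P² = 144/35
sum k=0..1:
  [0] +1/4 = 1/4
  [1] −1/6 = -1/6
S = 1/12
C² = P²·S² = 1/35 ; C = +0.169031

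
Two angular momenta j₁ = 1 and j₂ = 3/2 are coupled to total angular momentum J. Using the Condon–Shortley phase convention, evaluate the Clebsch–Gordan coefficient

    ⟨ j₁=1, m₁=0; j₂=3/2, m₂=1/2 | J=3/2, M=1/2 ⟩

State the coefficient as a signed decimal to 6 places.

triangle: 1!·1!·2!/5! = 2/120
(j±m)!: 1!·1!·2!·1!·2!·1! = 4
prefactor² = (2J+1)·Δ·N² = 4/15
  k=0: +1/(0!·1!·1!·2!·0!·0!) = 1/2
  k=1: −1/(1!·0!·0!·1!·1!·1!) = -1
Σ = -1/2  ⇒  CG² = 4/15·(-1/2)² = 1/15
CG = −√(1/15) = -0.258199

−√(1/15) = -0.258199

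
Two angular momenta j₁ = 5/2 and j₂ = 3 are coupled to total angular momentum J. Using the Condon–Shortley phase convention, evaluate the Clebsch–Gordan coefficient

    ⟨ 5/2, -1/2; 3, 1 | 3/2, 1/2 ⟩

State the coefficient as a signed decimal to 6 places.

√[4·4!1!2!/8! · 2!3!4!2!2!1!] = √(192/35)
  +(−1)^2/∏(2,2,1,2,0,0)! = 1/8  (running 1/8)
  +(−1)^3/∏(3,1,0,1,1,1)! = -1/6  (running -1/24)
⟨..|..⟩ = √(192/35)·(-1/24) = -0.097590

-0.097590  (= −√(1/105))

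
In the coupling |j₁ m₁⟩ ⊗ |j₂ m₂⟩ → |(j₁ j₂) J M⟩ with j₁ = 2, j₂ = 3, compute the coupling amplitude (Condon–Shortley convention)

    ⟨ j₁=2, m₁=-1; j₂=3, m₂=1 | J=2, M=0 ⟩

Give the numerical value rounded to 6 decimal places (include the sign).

+√(1/7) ≈ +0.377964

triangle: 3!·1!·3!/8! = 36/40320
(j±m)!: 1!·3!·4!·2!·2!·2! = 1152
prefactor² = (2J+1)·Δ·N² = 36/7
  k=2: +1/(2!·1!·1!·2!·0!·1!) = 1/4
  k=3: −1/(3!·0!·0!·1!·1!·2!) = -1/12
Σ = 1/6  ⇒  CG² = 36/7·1/6² = 1/7
CG = +√(1/7) = +0.377964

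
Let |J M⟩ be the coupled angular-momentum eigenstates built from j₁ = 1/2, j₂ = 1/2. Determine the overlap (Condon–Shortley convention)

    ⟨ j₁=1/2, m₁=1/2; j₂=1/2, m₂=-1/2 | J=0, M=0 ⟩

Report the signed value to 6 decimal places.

+√(1/2) = +0.707107

j₁+j₂−J=1  J+j₁−j₂=0  J−j₁+j₂=0  j₁+j₂+J+1=2
(j₁±m₁, j₂±m₂, J±M) = (1,0,0,1,0,0)
P² = 1/2
sum k=0..0:
  [0] +1/1 = 1
S = 1
C² = P²·S² = 1/2 ; C = +0.707107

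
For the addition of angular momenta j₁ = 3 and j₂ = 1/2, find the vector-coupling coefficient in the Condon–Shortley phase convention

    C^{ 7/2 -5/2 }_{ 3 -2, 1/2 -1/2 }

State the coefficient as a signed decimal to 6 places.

√[8·0!6!1!/8! · 1!5!0!1!1!6!] = √(86400/7)
  +(−1)^0/∏(0,0,5,0,1,1)! = 1/120  (running 1/120)
⟨..|..⟩ = √(86400/7)·(1/120) = +0.925820

+√(6/7) = +0.925820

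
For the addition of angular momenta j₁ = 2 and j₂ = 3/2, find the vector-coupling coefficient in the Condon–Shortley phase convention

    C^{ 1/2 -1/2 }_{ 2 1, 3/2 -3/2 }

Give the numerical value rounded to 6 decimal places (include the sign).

triangle: 3!*1!*0!/5! = 6/120
(j±m)!: 3!*1!*0!*3!*0!*1! = 36
prefactor² = (2J+1)*Δ*N² = 18/5
  k=0: +1/(0!*3!*1!*0!*0!*0!) = 1/6
Σ = 1/6  ⇒  CG² = 18/5*1/6² = 1/10
CG = +√(1/10) = +0.316228

+0.316228  (= +√(1/10))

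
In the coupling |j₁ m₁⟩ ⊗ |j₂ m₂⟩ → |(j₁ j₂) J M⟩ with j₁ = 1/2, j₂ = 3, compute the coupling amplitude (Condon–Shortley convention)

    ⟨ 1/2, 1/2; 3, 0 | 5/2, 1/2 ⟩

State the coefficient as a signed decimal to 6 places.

√[6·1!0!5!/7! · 1!0!3!3!3!2!] = √(432/7)
  +(−1)^0/∏(0,1,0,3,0,2)! = 1/12  (running 1/12)
⟨..|..⟩ = √(432/7)·(1/12) = +0.654654

+0.654654  (= +√(3/7))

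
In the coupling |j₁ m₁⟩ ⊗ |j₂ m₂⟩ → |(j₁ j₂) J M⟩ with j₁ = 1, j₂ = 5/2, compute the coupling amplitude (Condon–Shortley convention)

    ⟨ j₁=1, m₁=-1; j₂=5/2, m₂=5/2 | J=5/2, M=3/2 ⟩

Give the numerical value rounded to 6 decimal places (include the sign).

-0.534522

triangle: 1!*1!*4!/7! = 24/5040
(j±m)!: 0!*2!*5!*0!*4!*1! = 5760
prefactor² = (2J+1)*Δ*N² = 1152/7
  k=1: −1/(1!*0!*1!*4!*0!*0!) = -1/24
Σ = -1/24  ⇒  CG² = 1152/7*(-1/24)² = 2/7
CG = −√(2/7) = -0.534522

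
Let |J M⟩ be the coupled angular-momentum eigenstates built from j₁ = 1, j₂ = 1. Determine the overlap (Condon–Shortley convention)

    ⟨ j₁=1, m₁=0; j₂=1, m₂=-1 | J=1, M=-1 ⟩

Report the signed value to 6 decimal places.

triangle: 1!*1!*1!/4! = 1/24
(j±m)!: 1!*1!*0!*2!*0!*2! = 4
prefactor² = (2J+1)*Δ*N² = 1/2
  k=0: +1/(0!*1!*1!*0!*0!*1!) = 1
Σ = 1  ⇒  CG² = 1/2*1² = 1/2
CG = +√(1/2) = +0.707107

+0.707107  (= +√(1/2))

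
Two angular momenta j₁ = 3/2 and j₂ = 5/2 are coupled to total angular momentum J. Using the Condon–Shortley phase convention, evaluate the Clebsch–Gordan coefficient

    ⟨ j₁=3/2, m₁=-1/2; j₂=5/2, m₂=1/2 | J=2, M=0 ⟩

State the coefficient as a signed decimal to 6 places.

triangle: 2!·1!·3!/7! = 12/5040
(j±m)!: 1!·2!·3!·2!·2!·2! = 96
prefactor² = (2J+1)·Δ·N² = 8/7
  k=1: −1/(1!·1!·1!·2!·0!·1!) = -1/2
  k=2: +1/(2!·0!·0!·1!·1!·2!) = 1/4
Σ = -1/4  ⇒  CG² = 8/7·(-1/4)² = 1/14
CG = −√(1/14) = -0.267261

-0.267261  (= −√(1/14))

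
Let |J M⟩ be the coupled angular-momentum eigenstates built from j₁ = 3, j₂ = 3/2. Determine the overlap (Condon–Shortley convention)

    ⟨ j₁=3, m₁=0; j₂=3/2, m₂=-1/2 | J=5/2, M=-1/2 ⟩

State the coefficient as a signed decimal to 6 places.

j₁+j₂−J=2  J+j₁−j₂=4  J−j₁+j₂=1  j₁+j₂+J+1=8
(j₁±m₁, j₂±m₂, J±M) = (3,3,1,2,2,3)
P² = 216/35
sum k=0..1:
  [0] +1/12 = 1/12
  [1] −1/4 = -1/4
S = -1/6
C² = P²·S² = 6/35 ; C = -0.414039

−√(6/35) ≈ -0.414039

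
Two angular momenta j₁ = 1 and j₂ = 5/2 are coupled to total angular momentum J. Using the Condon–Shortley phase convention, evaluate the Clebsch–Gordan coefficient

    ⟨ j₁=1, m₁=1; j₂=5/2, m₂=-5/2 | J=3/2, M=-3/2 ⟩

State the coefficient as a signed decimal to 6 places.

+√(2/3) ≈ +0.816497

triangle: 2!·0!·3!/6! = 12/720
(j±m)!: 2!·0!·0!·5!·0!·3! = 1440
prefactor² = (2J+1)·Δ·N² = 96
  k=0: +1/(0!·2!·0!·0!·0!·3!) = 1/12
Σ = 1/12  ⇒  CG² = 96·1/12² = 2/3
CG = +√(2/3) = +0.816497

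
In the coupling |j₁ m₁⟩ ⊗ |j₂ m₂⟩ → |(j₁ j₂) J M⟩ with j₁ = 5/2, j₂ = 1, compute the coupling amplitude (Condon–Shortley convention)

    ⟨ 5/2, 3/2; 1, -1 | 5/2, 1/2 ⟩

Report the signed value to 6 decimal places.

j₁+j₂−J=1  J+j₁−j₂=4  J−j₁+j₂=1  j₁+j₂+J+1=7
(j₁±m₁, j₂±m₂, J±M) = (4,1,0,2,3,2)
P² = 576/35
sum k=0..0:
  [0] +1/6 = 1/6
S = 1/6
C² = P²·S² = 16/35 ; C = +0.676123

+√(16/35) = +0.676123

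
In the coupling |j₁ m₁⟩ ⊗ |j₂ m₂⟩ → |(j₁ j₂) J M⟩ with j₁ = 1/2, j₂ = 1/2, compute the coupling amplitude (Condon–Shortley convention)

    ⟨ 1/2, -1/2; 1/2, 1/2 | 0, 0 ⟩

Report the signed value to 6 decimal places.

−√(1/2) = -0.707107

√[1·1!0!0!/2! · 0!1!1!0!0!0!] = √(1/2)
  +(−1)^1/∏(1,0,0,0,0,0)! = -1  (running -1)
⟨..|..⟩ = √(1/2)·(-1) = -0.707107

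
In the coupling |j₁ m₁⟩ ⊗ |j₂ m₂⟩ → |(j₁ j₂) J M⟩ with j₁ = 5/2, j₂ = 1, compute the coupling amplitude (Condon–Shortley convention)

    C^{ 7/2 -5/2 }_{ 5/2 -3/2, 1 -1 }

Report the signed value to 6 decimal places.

triangle: 0!*5!*2!/8! = 240/40320
(j±m)!: 1!*4!*0!*2!*1!*6! = 34560
prefactor² = (2J+1)*Δ*N² = 11520/7
  k=0: +1/(0!*0!*4!*0!*1!*2!) = 1/48
Σ = 1/48  ⇒  CG² = 11520/7*1/48² = 5/7
CG = +√(5/7) = +0.845154

+√(5/7) = +0.845154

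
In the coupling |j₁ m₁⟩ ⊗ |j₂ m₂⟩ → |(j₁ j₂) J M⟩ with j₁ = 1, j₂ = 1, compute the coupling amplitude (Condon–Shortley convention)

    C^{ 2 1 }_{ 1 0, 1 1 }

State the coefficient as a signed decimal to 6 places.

√[5·0!2!2!/5! · 1!1!2!0!3!1!] = √(2)
  +(−1)^0/∏(0,0,1,2,1,0)! = 1/2  (running 1/2)
⟨..|..⟩ = √(2)·(1/2) = +0.707107

+√(1/2) = +0.707107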